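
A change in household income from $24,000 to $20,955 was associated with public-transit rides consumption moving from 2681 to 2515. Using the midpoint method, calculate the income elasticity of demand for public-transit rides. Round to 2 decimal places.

0.47

%ΔQ = (2515 − 2681)/[(2681+2515)/2] = -166/2598 ≈ -0.0639.
%ΔI = (20,955 − 24,000)/[(24,000+20,955)/2] = -3045/22477.5 ≈ -0.1355.
E_I = %ΔQ/%ΔI ≈ 0.47.
E_I ∈ (0,1): normal good (necessity).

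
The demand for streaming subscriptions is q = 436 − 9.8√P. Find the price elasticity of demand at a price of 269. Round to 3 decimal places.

At P = 269, q = 275.268.
dq/dP = −9.8/(2√P) = −9.8/(2·16.4012).
Point elasticity E = (dq/dP)·(P/q) = -0.2988 × 269/275.268 ≈ -0.292.
|E| < 1, so demand is inelastic at this price.

-0.292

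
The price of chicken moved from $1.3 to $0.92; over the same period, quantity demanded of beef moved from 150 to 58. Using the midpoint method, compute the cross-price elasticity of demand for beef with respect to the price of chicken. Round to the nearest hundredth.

2.58

%ΔQ_x = (58 − 150)/[(150+58)/2] = -92/104 ≈ -0.8846.
%ΔP_y = (0.92 − 1.3)/[(1.3+0.92)/2] ≈ -0.3423.
E_xy = -0.8846/-0.3423 ≈ 2.58.
E_xy > 0, so beef and chicken are substitutes.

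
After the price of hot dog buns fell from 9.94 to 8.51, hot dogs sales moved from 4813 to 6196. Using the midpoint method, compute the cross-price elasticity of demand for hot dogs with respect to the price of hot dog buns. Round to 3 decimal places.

-1.621

%ΔQ_x = (6196 − 4813)/[(4813+6196)/2] = 1383/5504.5 ≈ 0.2512.
%ΔP_y = (8.51 − 9.94)/[(9.94+8.51)/2] ≈ -0.1550.
E_xy = 0.2512/-0.1550 ≈ -1.621.
E_xy < 0, so hot dogs and hot dog buns are complements.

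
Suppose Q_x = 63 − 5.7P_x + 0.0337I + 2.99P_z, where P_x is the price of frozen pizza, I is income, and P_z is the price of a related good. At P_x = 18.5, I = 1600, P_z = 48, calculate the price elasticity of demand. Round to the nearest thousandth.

-0.680

Q_x = 63 − 5.7(18.5) + 0.0337(1600) + 2.99(48) = 63 − 105.45 + 53.92 + 143.52 = 154.99.
∂Q_x/∂P_x = −5.7, so E_p = (−5.7)·(18.5/154.99) ≈ -0.680.
|E_p| < 1: demand is inelastic.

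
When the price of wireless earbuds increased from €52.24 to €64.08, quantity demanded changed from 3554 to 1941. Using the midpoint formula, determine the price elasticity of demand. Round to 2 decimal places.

%Δq = (1941 − 3554)/[(3554 + 1941)/2] = -1613/2747.5 ≈ -0.5871.
%Δp = (64.08 − 52.24)/[(52.24 + 64.08)/2] = 11.84/58.16 ≈ 0.2036.
Arc elasticity E = %Δq/%Δp ≈ -0.5871/0.2036 ≈ -2.88.
|E| > 1: demand is elastic over this range.

-2.88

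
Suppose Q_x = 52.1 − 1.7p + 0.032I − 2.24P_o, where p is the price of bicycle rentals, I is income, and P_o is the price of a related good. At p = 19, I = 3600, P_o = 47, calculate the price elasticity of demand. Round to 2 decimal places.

Q_x = 52.1 − 1.7(19) + 0.032(3600) − 2.24(47) = 52.1 − 32.3 + 115.2 − 105.28 = 29.72.
∂Q_x/∂p = −1.7, so E_p = (−1.7)·(19/29.72) ≈ -1.09.
|E_p| > 1: demand is elastic.

-1.09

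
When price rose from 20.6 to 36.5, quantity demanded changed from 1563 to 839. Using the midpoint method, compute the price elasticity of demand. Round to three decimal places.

%ΔQ = (839 − 1563)/[(1563 + 839)/2] = -724/1201 ≈ -0.6028.
%Δp = (36.5 − 20.6)/[(20.6 + 36.5)/2] = 15.9/28.55 ≈ 0.5569.
Arc elasticity E = %ΔQ/%Δp ≈ -0.6028/0.5569 ≈ -1.082.
|E| > 1: demand is elastic over this range.

-1.082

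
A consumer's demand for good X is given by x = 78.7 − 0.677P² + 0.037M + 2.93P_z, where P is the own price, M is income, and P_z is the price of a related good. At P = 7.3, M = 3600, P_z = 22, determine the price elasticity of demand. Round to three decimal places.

-0.300

Evaluating quantity at (P, M, P_z) gives x = 78.7 − 0.677(7.3)² + 0.037(3600) + 2.93(22) = 78.7 − 36.0773 + 133.2 + 64.46 = 240.2827.
∂x/∂P = −2·0.677·P = -9.8842, so E_p = -9.8842·(7.3/240.2827) ≈ -0.300.
|E_p| < 1: demand is inelastic.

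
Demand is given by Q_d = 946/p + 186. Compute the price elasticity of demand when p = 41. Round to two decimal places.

-0.11

At p = 41, Q_d = 209.0732.
dQ_d/dp = −946/p² = −0.5628.
Point elasticity E = (dQ_d/dp)·(p/Q_d) = -0.5628 × 41/209.0732 ≈ -0.11.
|E| < 1, so demand is inelastic at this price.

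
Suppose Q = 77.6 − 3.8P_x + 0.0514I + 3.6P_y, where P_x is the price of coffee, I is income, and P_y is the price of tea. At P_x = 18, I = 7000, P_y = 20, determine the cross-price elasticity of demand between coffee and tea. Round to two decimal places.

At the given point, Q = 77.6 − 3.8(18) + 0.0514(7000) + 3.6(20) = 77.6 − 68.4 + 359.8 + 72 = 441.
∂Q/∂P_y = +3.6, so E_xy = 3.6·(20/441) ≈ 0.16.
E_xy > 0: the goods are substitutes.

0.16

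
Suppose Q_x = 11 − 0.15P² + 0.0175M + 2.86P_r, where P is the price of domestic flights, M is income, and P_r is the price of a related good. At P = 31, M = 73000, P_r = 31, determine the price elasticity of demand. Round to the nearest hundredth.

-0.23

Q_x = 11 − 0.15(31)² + 0.0175(73000) + 2.86(31) = 11 − 144.15 + 1277.5 + 88.66 = 1233.01.
∂Q_x/∂P = −2·0.15·P = -9.3, so E_p = -9.3·(31/1233.01) ≈ -0.23.
|E_p| < 1: demand is inelastic.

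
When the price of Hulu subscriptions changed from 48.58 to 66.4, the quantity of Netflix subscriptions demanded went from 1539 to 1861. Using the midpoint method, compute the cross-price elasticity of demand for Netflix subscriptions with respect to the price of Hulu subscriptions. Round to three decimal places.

%ΔQ_x = (1861 − 1539)/[(1539+1861)/2] = 322/1700 ≈ 0.1894.
%ΔP_y = (66.4 − 48.58)/[(48.58+66.4)/2] ≈ 0.3100.
E_xy = 0.1894/0.3100 ≈ 0.611.
E_xy > 0, so Netflix subscriptions and Hulu subscriptions are substitutes.

0.611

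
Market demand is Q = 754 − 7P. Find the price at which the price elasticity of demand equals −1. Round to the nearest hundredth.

For linear demand Q = a − bP, E = −bP/(a − bP). |E| = 1 ⇒ bP = a − bP ⇒ P = a/(2b).
P = 754/(2·7) ≈ 53.86.

53.86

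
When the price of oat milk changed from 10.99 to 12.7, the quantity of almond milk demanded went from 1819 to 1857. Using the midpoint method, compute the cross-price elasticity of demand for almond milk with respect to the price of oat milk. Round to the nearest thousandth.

%ΔQ_x = (1857 − 1819)/[(1819+1857)/2] = 38/1838 ≈ 0.0207.
%ΔP_y = (12.7 − 10.99)/[(10.99+12.7)/2] ≈ 0.1444.
E_xy = 0.0207/0.1444 ≈ 0.143.
E_xy > 0, so almond milk and oat milk are substitutes.

0.143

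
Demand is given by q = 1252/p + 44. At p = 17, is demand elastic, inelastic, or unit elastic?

inelastic

At p = 17, q = 117.6471.
dq/dp = −1252/p² = −4.3322.
Point elasticity E = (dq/dp)·(p/q) = -4.3322 × 17/117.6471 ≈ -0.626.
|E| ≈ 0.626 < 1, so demand is inelastic.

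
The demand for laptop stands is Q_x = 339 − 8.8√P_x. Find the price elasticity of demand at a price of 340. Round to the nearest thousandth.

-0.459

At P_x = 340, Q_x = 176.736.
dQ_x/dP_x = −8.8/(2√P_x) = −8.8/(2·18.4391).
Point elasticity E = (dQ_x/dP_x)·(P_x/Q_x) = -0.2386 × 340/176.736 ≈ -0.459.
|E| < 1, so demand is inelastic at this price.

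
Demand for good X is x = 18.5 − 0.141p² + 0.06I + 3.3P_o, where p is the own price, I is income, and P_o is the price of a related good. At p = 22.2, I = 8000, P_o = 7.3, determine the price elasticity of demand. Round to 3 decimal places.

x = 18.5 − 0.141(22.2)² + 0.06(8000) + 3.3(7.3) = 18.5 − 69.4904 + 480 + 24.09 = 453.0996.
∂x/∂p = −2·0.141·p = -6.2604, so E_p = -6.2604·(22.2/453.0996) ≈ -0.307.
|E_p| < 1: demand is inelastic.

-0.307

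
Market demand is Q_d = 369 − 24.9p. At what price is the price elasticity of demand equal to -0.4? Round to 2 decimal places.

4.23

Set −bp/(a − bp) = −0.4 ⇒ bp = 0.4(a − bp) ⇒ bp(1+0.4) = 0.4·a.
p = 0.4·369/(24.9·1.4) ≈ 4.23.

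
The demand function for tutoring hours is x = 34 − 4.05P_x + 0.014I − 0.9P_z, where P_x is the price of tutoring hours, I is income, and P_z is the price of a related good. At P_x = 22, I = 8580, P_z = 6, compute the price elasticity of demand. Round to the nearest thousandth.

x = 34 − 4.05(22) + 0.014(8580) − 0.9(6) = 34 − 89.1 + 120.12 − 5.4 = 59.62.
∂x/∂P_x = −4.05, so E_p = (−4.05)·(22/59.62) ≈ -1.494.
|E_p| > 1: demand is elastic.

-1.494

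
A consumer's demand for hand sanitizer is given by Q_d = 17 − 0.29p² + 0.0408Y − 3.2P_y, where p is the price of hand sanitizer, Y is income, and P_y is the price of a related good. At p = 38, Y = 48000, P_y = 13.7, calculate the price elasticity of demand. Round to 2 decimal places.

At the given point, Q_d = 17 − 0.29(38)² + 0.0408(48000) − 3.2(13.7) = 17 − 418.76 + 1958.4 − 43.84 = 1512.8.
∂Q_d/∂p = −2·0.29·p = -22.04, so E_p = -22.04·(38/1512.8) ≈ -0.55.
|E_p| < 1: demand is inelastic.

-0.55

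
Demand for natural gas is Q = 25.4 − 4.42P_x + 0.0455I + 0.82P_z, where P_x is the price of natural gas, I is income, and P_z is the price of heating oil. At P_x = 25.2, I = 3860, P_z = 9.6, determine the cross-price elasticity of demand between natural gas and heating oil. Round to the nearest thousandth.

0.081

Q = 25.4 − 4.42(25.2) + 0.0455(3860) + 0.82(9.6) = 25.4 − 111.384 + 175.63 + 7.872 = 97.518.
∂Q/∂P_z = +0.82, so E_xy = 0.82·(9.6/97.518) ≈ 0.081.
E_xy > 0: the goods are substitutes.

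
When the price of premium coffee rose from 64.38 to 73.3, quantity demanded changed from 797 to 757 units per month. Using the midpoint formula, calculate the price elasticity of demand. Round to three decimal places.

%ΔQ = (757 − 797)/[(797 + 757)/2] = -40/777 ≈ -0.0515.
%Δp = (73.3 − 64.38)/[(64.38 + 73.3)/2] = 8.92/68.84 ≈ 0.1296.
Arc elasticity E = %ΔQ/%Δp ≈ -0.0515/0.1296 ≈ -0.397.
|E| < 1: demand is inelastic over this range.

-0.397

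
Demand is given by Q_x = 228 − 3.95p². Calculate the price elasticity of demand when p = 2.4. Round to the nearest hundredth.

At p = 2.4, Q_x = 205.248.
dQ_x/dp = −2·3.95·p = −18.96.
Point elasticity E = (dQ_x/dp)·(p/Q_x) = -18.96 × 2.4/205.248 ≈ -0.22.
|E| < 1, so demand is inelastic at this price.

-0.22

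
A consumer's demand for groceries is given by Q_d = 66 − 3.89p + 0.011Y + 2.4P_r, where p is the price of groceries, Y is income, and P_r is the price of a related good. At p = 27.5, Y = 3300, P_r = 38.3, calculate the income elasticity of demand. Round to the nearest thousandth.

Substituting, Q_d = 66 − 3.89(27.5) + 0.011(3300) + 2.4(38.3) = 66 − 106.975 + 36.3 + 91.92 = 87.245.
∂Q_d/∂Y = +0.011, so E_I = 0.011·(3300/87.245) ≈ 0.416.
E_I ∈ (0,1): normal good (necessity).

0.416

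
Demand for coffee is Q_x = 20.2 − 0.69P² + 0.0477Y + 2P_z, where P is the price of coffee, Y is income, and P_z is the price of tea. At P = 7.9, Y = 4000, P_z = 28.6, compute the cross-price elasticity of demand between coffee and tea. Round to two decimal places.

At the given point, Q_x = 20.2 − 0.69(7.9)² + 0.0477(4000) + 2(28.6) = 20.2 − 43.0629 + 190.8 + 57.2 = 225.1371.
∂Q_x/∂P_z = +2, so E_xy = 2·(28.6/225.1371) ≈ 0.25.
E_xy > 0: the goods are substitutes.

0.25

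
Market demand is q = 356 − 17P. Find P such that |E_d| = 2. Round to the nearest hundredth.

Set −bP/(a − bP) = −2 ⇒ bP = 2(a − bP) ⇒ bP(1+2) = 2·a.
P = 2·356/(17·3) ≈ 13.96.

13.96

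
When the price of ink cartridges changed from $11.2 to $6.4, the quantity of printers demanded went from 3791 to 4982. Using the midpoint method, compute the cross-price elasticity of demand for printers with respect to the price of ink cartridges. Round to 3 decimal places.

%ΔQ_x = (4982 − 3791)/[(3791+4982)/2] = 1191/4386.5 ≈ 0.2715.
%ΔP_y = (6.4 − 11.2)/[(11.2+6.4)/2] ≈ -0.5455.
E_xy = 0.2715/-0.5455 ≈ -0.498.
E_xy < 0, so printers and ink cartridges are complements.

-0.498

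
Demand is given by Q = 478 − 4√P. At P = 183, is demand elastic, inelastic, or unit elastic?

inelastic

At P = 183, Q = 423.889.
dQ/dP = −4/(2√P) = −4/(2·13.5277).
Point elasticity E = (dQ/dP)·(P/Q) = -0.1478 × 183/423.889 ≈ -0.064.
|E| ≈ 0.064 < 1, so demand is inelastic.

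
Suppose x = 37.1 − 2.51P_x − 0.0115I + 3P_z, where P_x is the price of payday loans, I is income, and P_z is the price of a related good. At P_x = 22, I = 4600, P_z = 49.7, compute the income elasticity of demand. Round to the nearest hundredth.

Evaluating quantity at (P_x, I, P_z) gives x = 37.1 − 2.51(22) − 0.0115(4600) + 3(49.7) = 37.1 − 55.22 − 52.9 + 149.1 = 78.08.
∂x/∂I = −0.0115, so E_I = -0.0115·(4600/78.08) ≈ -0.68.
E_I < 0: inferior good.

-0.68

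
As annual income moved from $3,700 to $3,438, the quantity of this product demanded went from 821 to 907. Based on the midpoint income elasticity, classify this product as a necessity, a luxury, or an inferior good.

inferior

%ΔQ = (907 − 821)/[(821+907)/2] = 86/864 ≈ 0.0995.
%ΔM = (3,438 − 3,700)/[(3,700+3,438)/2] = -262/3569 ≈ -0.0734.
E_I = %ΔQ/%ΔM ≈ -1.356.
E_I < 0: inferior good.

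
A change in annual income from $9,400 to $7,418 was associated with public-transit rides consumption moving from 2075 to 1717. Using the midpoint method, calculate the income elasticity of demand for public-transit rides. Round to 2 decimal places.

0.80

%ΔQ = (1717 − 2075)/[(2075+1717)/2] = -358/1896 ≈ -0.1888.
%ΔI = (7,418 − 9,400)/[(9,400+7,418)/2] = -1982/8409 ≈ -0.2357.
E_I = %ΔQ/%ΔI ≈ 0.80.
E_I ∈ (0,1): normal good (necessity).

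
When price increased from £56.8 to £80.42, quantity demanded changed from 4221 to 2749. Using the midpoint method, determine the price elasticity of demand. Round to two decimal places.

-1.23

%ΔQ = (2749 − 4221)/[(4221 + 2749)/2] = -1472/3485 ≈ -0.4224.
%Δp = (80.42 − 56.8)/[(56.8 + 80.42)/2] = 23.62/68.61 ≈ 0.3443.
Arc elasticity E = %ΔQ/%Δp ≈ -0.4224/0.3443 ≈ -1.23.
|E| > 1: demand is elastic over this range.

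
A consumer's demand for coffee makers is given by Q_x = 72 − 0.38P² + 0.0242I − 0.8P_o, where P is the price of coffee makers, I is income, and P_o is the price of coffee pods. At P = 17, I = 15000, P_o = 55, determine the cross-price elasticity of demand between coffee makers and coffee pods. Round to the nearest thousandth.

-0.156

First evaluate Q_x: 72 − 0.38(17)² + 0.0242(15000) − 0.8(55) = 72 − 109.82 + 363 − 44 = 281.18.
∂Q_x/∂P_o = −0.8, so E_xy = -0.8·(55/281.18) ≈ -0.156.
E_xy < 0: the goods are complements.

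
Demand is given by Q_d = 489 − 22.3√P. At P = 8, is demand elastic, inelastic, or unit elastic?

At P = 8, Q_d = 425.9261.
dQ_d/dP = −22.3/(2√P) = −22.3/(2·2.8284).
Point elasticity E = (dQ_d/dP)·(P/Q_d) = -3.9421 × 8/425.9261 ≈ -0.074.
|E| ≈ 0.074 < 1, so demand is inelastic.

inelastic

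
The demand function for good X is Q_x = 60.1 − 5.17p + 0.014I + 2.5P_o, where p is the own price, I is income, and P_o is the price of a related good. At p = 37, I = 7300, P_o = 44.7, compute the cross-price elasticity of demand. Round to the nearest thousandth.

1.350

At the given point, Q_x = 60.1 − 5.17(37) + 0.014(7300) + 2.5(44.7) = 60.1 − 191.29 + 102.2 + 111.75 = 82.76.
∂Q_x/∂P_o = +2.5, so E_xy = 2.5·(44.7/82.76) ≈ 1.350.
E_xy > 0: the goods are substitutes.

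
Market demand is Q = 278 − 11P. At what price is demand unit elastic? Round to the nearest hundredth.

For linear demand Q = a − bP, E = −bP/(a − bP). |E| = 1 ⇒ bP = a − bP ⇒ P = a/(2b).
P = 278/(2·11) ≈ 12.64.

12.64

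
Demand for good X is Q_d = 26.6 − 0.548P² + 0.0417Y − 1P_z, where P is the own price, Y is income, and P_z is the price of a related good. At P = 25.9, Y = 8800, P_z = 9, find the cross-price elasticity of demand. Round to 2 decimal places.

Substituting, Q_d = 26.6 − 0.548(25.9)² + 0.0417(8800) − 1(9) = 26.6 − 367.6039 + 366.96 − 9 = 16.9561.
∂Q_d/∂P_z = −1, so E_xy = -1·(9/16.9561) ≈ -0.53.
E_xy < 0: the goods are complements.

-0.53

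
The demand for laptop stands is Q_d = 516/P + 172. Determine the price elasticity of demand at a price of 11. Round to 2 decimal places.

-0.21

At P = 11, Q_d = 218.9091.
dQ_d/dP = −516/P² = −4.2645.
Point elasticity E = (dQ_d/dP)·(P/Q_d) = -4.2645 × 11/218.9091 ≈ -0.21.
|E| < 1, so demand is inelastic at this price.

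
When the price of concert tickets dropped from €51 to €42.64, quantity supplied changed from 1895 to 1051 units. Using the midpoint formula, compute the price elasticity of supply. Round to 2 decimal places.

3.21

%ΔQ = (1051 − 1895)/[(1895 + 1051)/2] = -844/1473 ≈ -0.5730.
%ΔP = (42.64 − 51)/[(51 + 42.64)/2] = -8.36/46.82 ≈ -0.1786.
Arc elasticity E = %ΔQ/%ΔP ≈ -0.5730/-0.1786 ≈ 3.21.
|E| > 1: supply is elastic over this range.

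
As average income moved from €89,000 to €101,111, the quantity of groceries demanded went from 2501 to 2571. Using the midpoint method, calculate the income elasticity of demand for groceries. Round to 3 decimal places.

0.217

%ΔQ = (2571 − 2501)/[(2501+2571)/2] = 70/2536 ≈ 0.0276.
%ΔI = (101,111 − 89,000)/[(89,000+101,111)/2] = 12111/95055.5 ≈ 0.1274.
E_I = %ΔQ/%ΔI ≈ 0.217.
E_I ∈ (0,1): normal good (necessity).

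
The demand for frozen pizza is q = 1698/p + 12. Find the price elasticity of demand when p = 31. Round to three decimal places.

At p = 31, q = 66.7742.
dq/dp = −1698/p² = −1.7669.
Point elasticity E = (dq/dp)·(p/q) = -1.7669 × 31/66.7742 ≈ -0.820.
|E| < 1, so demand is inelastic at this price.

-0.820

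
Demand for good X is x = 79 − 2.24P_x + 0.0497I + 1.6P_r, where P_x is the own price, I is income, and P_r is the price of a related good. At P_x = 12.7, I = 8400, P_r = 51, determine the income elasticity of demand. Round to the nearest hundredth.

Substituting, x = 79 − 2.24(12.7) + 0.0497(8400) + 1.6(51) = 79 − 28.448 + 417.48 + 81.6 = 549.632.
∂x/∂I = +0.0497, so E_I = 0.0497·(8400/549.632) ≈ 0.76.
E_I ∈ (0,1): normal good (necessity).

0.76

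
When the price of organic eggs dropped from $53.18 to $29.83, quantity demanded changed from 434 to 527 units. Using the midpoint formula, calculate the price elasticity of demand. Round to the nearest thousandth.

%Δq = (527 − 434)/[(434 + 527)/2] = 93/480.5 ≈ 0.1935.
%ΔP = (29.83 − 53.18)/[(53.18 + 29.83)/2] = -23.35/41.505 ≈ -0.5626.
Arc elasticity E = %Δq/%ΔP ≈ 0.1935/-0.5626 ≈ -0.344.
|E| < 1: demand is inelastic over this range.

-0.344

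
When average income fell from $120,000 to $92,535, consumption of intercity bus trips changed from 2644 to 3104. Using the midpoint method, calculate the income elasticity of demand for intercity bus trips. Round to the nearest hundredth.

-0.62

%ΔQ = (3104 − 2644)/[(2644+3104)/2] = 460/2874 ≈ 0.1601.
%ΔI = (92,535 − 120,000)/[(120,000+92,535)/2] = -27465/106267.5 ≈ -0.2585.
E_I = %ΔQ/%ΔI ≈ -0.62.
E_I < 0: inferior good.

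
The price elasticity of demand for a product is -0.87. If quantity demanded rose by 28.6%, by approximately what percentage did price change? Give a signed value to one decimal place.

-32.9

%ΔQ ≈ E × %ΔP ⇒ %ΔP = %ΔQ / E = (28.6%)/(-0.87) ≈ -32.9%.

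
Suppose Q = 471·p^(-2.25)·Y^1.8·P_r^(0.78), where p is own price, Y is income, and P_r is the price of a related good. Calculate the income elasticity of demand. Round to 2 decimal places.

For a Cobb–Douglas (constant-elasticity) form Q = A·Y^α·…, the elasticity with respect to Y equals the exponent α at every point.
Here the exponent on Y is 1.8, so the income elasticity of demand is 1.80.

1.80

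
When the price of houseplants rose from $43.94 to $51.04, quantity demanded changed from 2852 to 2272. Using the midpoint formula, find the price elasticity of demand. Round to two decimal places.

-1.51

%Δq = (2272 − 2852)/[(2852 + 2272)/2] = -580/2562 ≈ -0.2264.
%ΔP = (51.04 − 43.94)/[(43.94 + 51.04)/2] = 7.1/47.49 ≈ 0.1495.
Arc elasticity E = %Δq/%ΔP ≈ -0.2264/0.1495 ≈ -1.51.
|E| > 1: demand is elastic over this range.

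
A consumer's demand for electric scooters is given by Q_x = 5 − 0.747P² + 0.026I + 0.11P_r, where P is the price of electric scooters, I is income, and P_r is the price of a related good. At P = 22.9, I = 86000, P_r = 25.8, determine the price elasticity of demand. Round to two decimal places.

-0.42

At the given point, Q_x = 5 − 0.747(22.9)² + 0.026(86000) + 0.11(25.8) = 5 − 391.7343 + 2236 + 2.838 = 1852.1037.
∂Q_x/∂P = −2·0.747·P = -34.2126, so E_p = -34.2126·(22.9/1852.1037) ≈ -0.42.
|E_p| < 1: demand is inelastic.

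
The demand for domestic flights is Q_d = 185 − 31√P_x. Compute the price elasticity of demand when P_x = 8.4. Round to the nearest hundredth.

At P_x = 8.4, Q_d = 95.1535.
dQ_d/dP_x = −31/(2√P_x) = −31/(2·2.8983).
Point elasticity E = (dQ_d/dP_x)·(P_x/Q_d) = -5.348 × 8.4/95.1535 ≈ -0.47.
|E| < 1, so demand is inelastic at this price.

-0.47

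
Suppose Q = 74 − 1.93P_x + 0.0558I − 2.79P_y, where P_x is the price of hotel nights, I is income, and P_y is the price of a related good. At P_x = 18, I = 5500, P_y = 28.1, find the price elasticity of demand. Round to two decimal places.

-0.13

Q = 74 − 1.93(18) + 0.0558(5500) − 2.79(28.1) = 74 − 34.74 + 306.9 − 78.399 = 267.761.
∂Q/∂P_x = −1.93, so E_p = (−1.93)·(18/267.761) ≈ -0.13.
|E_p| < 1: demand is inelastic.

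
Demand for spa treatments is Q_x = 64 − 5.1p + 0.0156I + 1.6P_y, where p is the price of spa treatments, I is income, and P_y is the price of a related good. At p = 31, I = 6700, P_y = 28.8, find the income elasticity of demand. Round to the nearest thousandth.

Substituting, Q_x = 64 − 5.1(31) + 0.0156(6700) + 1.6(28.8) = 64 − 158.1 + 104.52 + 46.08 = 56.5.
∂Q_x/∂I = +0.0156, so E_I = 0.0156·(6700/56.5) ≈ 1.850.
E_I > 1: normal good (luxury).

1.850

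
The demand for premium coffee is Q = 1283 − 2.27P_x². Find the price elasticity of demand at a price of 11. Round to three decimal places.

-0.545

At P_x = 11, Q = 1008.33.
dQ/dP_x = −2·2.27·P_x = −49.94.
Point elasticity E = (dQ/dP_x)·(P_x/Q) = -49.94 × 11/1008.33 ≈ -0.545.
|E| < 1, so demand is inelastic at this price.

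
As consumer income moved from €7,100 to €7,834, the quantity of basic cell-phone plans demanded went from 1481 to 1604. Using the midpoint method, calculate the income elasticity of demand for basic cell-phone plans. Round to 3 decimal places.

0.811

%ΔQ = (1604 − 1481)/[(1481+1604)/2] = 123/1542.5 ≈ 0.0797.
%ΔI = (7,834 − 7,100)/[(7,100+7,834)/2] = 734/7467 ≈ 0.0983.
E_I = %ΔQ/%ΔI ≈ 0.811.
E_I ∈ (0,1): normal good (necessity).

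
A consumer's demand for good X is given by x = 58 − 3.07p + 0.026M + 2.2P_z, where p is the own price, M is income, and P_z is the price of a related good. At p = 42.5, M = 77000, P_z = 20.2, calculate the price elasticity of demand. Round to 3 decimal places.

-0.066

At the given point, x = 58 − 3.07(42.5) + 0.026(77000) + 2.2(20.2) = 58 − 130.475 + 2002 + 44.44 = 1973.965.
∂x/∂p = −3.07, so E_p = (−3.07)·(42.5/1973.965) ≈ -0.066.
|E_p| < 1: demand is inelastic.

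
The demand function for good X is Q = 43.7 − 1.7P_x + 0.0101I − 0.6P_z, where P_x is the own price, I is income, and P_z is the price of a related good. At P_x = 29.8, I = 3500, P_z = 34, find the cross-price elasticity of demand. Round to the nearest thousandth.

Evaluating quantity at (P_x, I, P_z) gives Q = 43.7 − 1.7(29.8) + 0.0101(3500) − 0.6(34) = 43.7 − 50.66 + 35.35 − 20.4 = 7.99.
∂Q/∂P_z = −0.6, so E_xy = -0.6·(34/7.99) ≈ -2.553.
E_xy < 0: the goods are complements.

-2.553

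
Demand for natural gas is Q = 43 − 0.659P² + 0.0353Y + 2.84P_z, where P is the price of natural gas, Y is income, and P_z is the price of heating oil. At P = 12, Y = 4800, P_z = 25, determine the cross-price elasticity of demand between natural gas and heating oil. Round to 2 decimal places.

0.38

Evaluating quantity at (P, Y, P_z) gives Q = 43 − 0.659(12)² + 0.0353(4800) + 2.84(25) = 43 − 94.896 + 169.44 + 71 = 188.544.
∂Q/∂P_z = +2.84, so E_xy = 2.84·(25/188.544) ≈ 0.38.
E_xy > 0: the goods are substitutes.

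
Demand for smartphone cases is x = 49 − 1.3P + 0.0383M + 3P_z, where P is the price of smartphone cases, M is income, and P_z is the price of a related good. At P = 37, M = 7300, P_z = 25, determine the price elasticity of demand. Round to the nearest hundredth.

First evaluate x: 49 − 1.3(37) + 0.0383(7300) + 3(25) = 49 − 48.1 + 279.59 + 75 = 355.49.
∂x/∂P = −1.3, so E_p = (−1.3)·(37/355.49) ≈ -0.14.
|E_p| < 1: demand is inelastic.

-0.14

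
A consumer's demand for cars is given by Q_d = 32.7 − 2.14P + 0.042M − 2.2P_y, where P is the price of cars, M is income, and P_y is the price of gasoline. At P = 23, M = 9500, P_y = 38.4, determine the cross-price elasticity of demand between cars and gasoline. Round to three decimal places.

Q_d = 32.7 − 2.14(23) + 0.042(9500) − 2.2(38.4) = 32.7 − 49.22 + 399 − 84.48 = 298.
∂Q_d/∂P_y = −2.2, so E_xy = -2.2·(38.4/298) ≈ -0.283.
E_xy < 0: the goods are complements.

-0.283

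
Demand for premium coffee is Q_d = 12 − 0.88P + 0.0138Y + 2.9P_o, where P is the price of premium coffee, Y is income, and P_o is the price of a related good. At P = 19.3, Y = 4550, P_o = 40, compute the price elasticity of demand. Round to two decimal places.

At the given point, Q_d = 12 − 0.88(19.3) + 0.0138(4550) + 2.9(40) = 12 − 16.984 + 62.79 + 116 = 173.806.
∂Q_d/∂P = −0.88, so E_p = (−0.88)·(19.3/173.806) ≈ -0.10.
|E_p| < 1: demand is inelastic.

-0.10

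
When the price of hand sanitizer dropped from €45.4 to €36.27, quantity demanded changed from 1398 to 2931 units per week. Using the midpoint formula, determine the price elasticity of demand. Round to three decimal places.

-3.168

%Δq = (2931 − 1398)/[(1398 + 2931)/2] = 1533/2164.5 ≈ 0.7082.
%ΔP = (36.27 − 45.4)/[(45.4 + 36.27)/2] = -9.13/40.835 ≈ -0.2236.
Arc elasticity E = %Δq/%ΔP ≈ 0.7082/-0.2236 ≈ -3.168.
|E| > 1: demand is elastic over this range.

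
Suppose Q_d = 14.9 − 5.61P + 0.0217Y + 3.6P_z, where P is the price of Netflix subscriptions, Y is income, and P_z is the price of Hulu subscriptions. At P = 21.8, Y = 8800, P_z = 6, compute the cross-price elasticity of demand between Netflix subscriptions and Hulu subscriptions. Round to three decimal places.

Substituting, Q_d = 14.9 − 5.61(21.8) + 0.0217(8800) + 3.6(6) = 14.9 − 122.298 + 190.96 + 21.6 = 105.162.
∂Q_d/∂P_z = +3.6, so E_xy = 3.6·(6/105.162) ≈ 0.205.
E_xy > 0: the goods are substitutes.

0.205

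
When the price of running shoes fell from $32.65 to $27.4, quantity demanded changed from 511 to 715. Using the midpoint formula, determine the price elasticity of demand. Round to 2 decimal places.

%ΔQ = (715 − 511)/[(511 + 715)/2] = 204/613 ≈ 0.3328.
%Δp = (27.4 − 32.65)/[(32.65 + 27.4)/2] = -5.25/30.025 ≈ -0.1749.
Arc elasticity E = %ΔQ/%Δp ≈ 0.3328/-0.1749 ≈ -1.90.
|E| > 1: demand is elastic over this range.

-1.90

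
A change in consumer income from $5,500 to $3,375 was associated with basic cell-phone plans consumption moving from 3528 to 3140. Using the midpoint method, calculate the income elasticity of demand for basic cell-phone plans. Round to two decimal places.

0.24

%ΔQ = (3140 − 3528)/[(3528+3140)/2] = -388/3334 ≈ -0.1164.
%ΔI = (3,375 − 5,500)/[(5,500+3,375)/2] = -2125/4437.5 ≈ -0.4789.
E_I = %ΔQ/%ΔI ≈ 0.24.
E_I ∈ (0,1): normal good (necessity).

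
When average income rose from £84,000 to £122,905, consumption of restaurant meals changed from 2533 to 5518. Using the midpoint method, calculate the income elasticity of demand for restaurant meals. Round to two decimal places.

1.97

%ΔQ = (5518 − 2533)/[(2533+5518)/2] = 2985/4025.5 ≈ 0.7415.
%ΔI = (122,905 − 84,000)/[(84,000+122,905)/2] = 38905/103452.5 ≈ 0.3761.
E_I = %ΔQ/%ΔI ≈ 1.97.
E_I > 1: normal good (luxury).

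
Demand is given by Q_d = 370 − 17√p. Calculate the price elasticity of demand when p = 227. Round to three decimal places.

At p = 227, Q_d = 113.8692.
dQ_d/dp = −17/(2√p) = −17/(2·15.0665).
Point elasticity E = (dQ_d/dp)·(p/Q_d) = -0.5642 × 227/113.8692 ≈ -1.125.
|E| > 1, so demand is elastic at this price.

-1.125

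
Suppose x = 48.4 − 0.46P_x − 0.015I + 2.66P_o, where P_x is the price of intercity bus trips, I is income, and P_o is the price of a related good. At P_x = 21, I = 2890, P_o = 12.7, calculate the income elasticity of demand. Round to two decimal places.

First evaluate x: 48.4 − 0.46(21) − 0.015(2890) + 2.66(12.7) = 48.4 − 9.66 − 43.35 + 33.782 = 29.172.
∂x/∂I = −0.015, so E_I = -0.015·(2890/29.172) ≈ -1.49.
E_I < 0: inferior good.

-1.49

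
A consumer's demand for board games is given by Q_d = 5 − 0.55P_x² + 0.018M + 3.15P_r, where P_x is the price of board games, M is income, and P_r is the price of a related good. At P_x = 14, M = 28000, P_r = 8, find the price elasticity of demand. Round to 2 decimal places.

At the given point, Q_d = 5 − 0.55(14)² + 0.018(28000) + 3.15(8) = 5 − 107.8 + 504 + 25.2 = 426.4.
∂Q_d/∂P_x = −2·0.55·P_x = -15.4, so E_p = -15.4·(14/426.4) ≈ -0.51.
|E_p| < 1: demand is inelastic.

-0.51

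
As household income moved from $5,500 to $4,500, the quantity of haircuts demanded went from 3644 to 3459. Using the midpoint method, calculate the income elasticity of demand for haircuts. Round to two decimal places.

0.26

%ΔQ = (3459 − 3644)/[(3644+3459)/2] = -185/3551.5 ≈ -0.0521.
%ΔI = (4,500 − 5,500)/[(5,500+4,500)/2] = -1000/5000 ≈ -0.2000.
E_I = %ΔQ/%ΔI ≈ 0.26.
E_I ∈ (0,1): normal good (necessity).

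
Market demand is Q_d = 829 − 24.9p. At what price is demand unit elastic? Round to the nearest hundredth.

16.65

For linear demand Q_d = a − bp, E = −bp/(a − bp). |E| = 1 ⇒ bp = a − bp ⇒ p = a/(2b).
p = 829/(2·24.9) ≈ 16.65.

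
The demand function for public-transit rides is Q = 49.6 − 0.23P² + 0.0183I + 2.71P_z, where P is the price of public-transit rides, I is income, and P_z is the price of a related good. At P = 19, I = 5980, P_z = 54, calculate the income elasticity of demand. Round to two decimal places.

0.49

Substituting, Q = 49.6 − 0.23(19)² + 0.0183(5980) + 2.71(54) = 49.6 − 83.03 + 109.434 + 146.34 = 222.344.
∂Q/∂I = +0.0183, so E_I = 0.0183·(5980/222.344) ≈ 0.49.
E_I ∈ (0,1): normal good (necessity).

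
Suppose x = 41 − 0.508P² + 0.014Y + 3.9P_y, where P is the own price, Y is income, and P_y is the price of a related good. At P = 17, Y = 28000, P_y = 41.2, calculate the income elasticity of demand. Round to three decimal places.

0.877

At the given point, x = 41 − 0.508(17)² + 0.014(28000) + 3.9(41.2) = 41 − 146.812 + 392 + 160.68 = 446.868.
∂x/∂Y = +0.014, so E_I = 0.014·(28000/446.868) ≈ 0.877.
E_I ∈ (0,1): normal good (necessity).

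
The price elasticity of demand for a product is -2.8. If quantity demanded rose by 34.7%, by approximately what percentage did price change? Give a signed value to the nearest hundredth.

%ΔQ ≈ E × %ΔP ⇒ %ΔP = %ΔQ / E = (34.7%)/(-2.8) ≈ -12.39%.

-12.39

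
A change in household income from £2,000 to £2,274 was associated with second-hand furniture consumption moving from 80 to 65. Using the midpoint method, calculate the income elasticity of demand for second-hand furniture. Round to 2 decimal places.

-1.61

%ΔQ = (65 − 80)/[(80+65)/2] = -15/72.5 ≈ -0.2069.
%ΔI = (2,274 − 2,000)/[(2,000+2,274)/2] = 274/2137 ≈ 0.1282.
E_I = %ΔQ/%ΔI ≈ -1.61.
E_I < 0: inferior good.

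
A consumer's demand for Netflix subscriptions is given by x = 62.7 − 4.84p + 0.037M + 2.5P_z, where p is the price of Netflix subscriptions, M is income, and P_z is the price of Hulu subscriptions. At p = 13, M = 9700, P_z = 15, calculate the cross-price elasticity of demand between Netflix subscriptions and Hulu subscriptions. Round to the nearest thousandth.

x = 62.7 − 4.84(13) + 0.037(9700) + 2.5(15) = 62.7 − 62.92 + 358.9 + 37.5 = 396.18.
∂x/∂P_z = +2.5, so E_xy = 2.5·(15/396.18) ≈ 0.095.
E_xy > 0: the goods are substitutes.

0.095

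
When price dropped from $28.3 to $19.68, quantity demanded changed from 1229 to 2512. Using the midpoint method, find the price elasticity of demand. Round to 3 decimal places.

-1.909

%Δq = (2512 − 1229)/[(1229 + 2512)/2] = 1283/1870.5 ≈ 0.6859.
%Δp = (19.68 − 28.3)/[(28.3 + 19.68)/2] = -8.62/23.99 ≈ -0.3593.
Arc elasticity E = %Δq/%Δp ≈ 0.6859/-0.3593 ≈ -1.909.
|E| > 1: demand is elastic over this range.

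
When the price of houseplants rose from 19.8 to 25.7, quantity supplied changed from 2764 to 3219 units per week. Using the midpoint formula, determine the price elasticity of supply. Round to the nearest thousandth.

0.586

%ΔQ = (3219 − 2764)/[(2764 + 3219)/2] = 455/2991.5 ≈ 0.1521.
%ΔP = (25.7 − 19.8)/[(19.8 + 25.7)/2] = 5.9/22.75 ≈ 0.2593.
Arc elasticity E = %ΔQ/%ΔP ≈ 0.1521/0.2593 ≈ 0.586.
|E| < 1: supply is inelastic over this range.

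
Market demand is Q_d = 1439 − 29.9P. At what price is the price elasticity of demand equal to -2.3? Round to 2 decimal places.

33.54

Set −bP/(a − bP) = −2.3 ⇒ bP = 2.3(a − bP) ⇒ bP(1+2.3) = 2.3·a.
P = 2.3·1439/(29.9·3.3) ≈ 33.54.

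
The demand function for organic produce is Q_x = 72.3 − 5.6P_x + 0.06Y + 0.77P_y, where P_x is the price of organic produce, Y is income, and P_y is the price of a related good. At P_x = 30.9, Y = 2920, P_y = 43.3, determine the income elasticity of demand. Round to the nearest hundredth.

1.63

First evaluate Q_x: 72.3 − 5.6(30.9) + 0.06(2920) + 0.77(43.3) = 72.3 − 173.04 + 175.2 + 33.341 = 107.801.
∂Q_x/∂Y = +0.06, so E_I = 0.06·(2920/107.801) ≈ 1.63.
E_I > 1: normal good (luxury).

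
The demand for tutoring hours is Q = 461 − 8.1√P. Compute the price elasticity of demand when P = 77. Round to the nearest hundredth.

At P = 77, Q = 389.9228.
dQ/dP = −8.1/(2√P) = −8.1/(2·8.775).
Point elasticity E = (dQ/dP)·(P/Q) = -0.4615 × 77/389.9228 ≈ -0.09.
|E| < 1, so demand is inelastic at this price.

-0.09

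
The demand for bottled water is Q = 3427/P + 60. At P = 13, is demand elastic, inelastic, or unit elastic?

At P = 13, Q = 323.6154.
dQ/dP = −3427/P² = −20.2781.
Point elasticity E = (dQ/dP)·(P/Q) = -20.2781 × 13/323.6154 ≈ -0.815.
|E| ≈ 0.815 < 1, so demand is inelastic.

inelastic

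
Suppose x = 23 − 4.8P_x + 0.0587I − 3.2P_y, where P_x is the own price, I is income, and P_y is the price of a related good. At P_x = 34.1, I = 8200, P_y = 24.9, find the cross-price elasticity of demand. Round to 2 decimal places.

x = 23 − 4.8(34.1) + 0.0587(8200) − 3.2(24.9) = 23 − 163.68 + 481.34 − 79.68 = 260.98.
∂x/∂P_y = −3.2, so E_xy = -3.2·(24.9/260.98) ≈ -0.31.
E_xy < 0: the goods are complements.

-0.31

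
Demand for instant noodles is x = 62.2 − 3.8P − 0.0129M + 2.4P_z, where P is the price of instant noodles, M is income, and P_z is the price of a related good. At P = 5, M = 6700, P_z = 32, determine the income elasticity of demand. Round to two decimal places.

-2.57

Substituting, x = 62.2 − 3.8(5) − 0.0129(6700) + 2.4(32) = 62.2 − 19 − 86.43 + 76.8 = 33.57.
∂x/∂M = −0.0129, so E_I = -0.0129·(6700/33.57) ≈ -2.57.
E_I < 0: inferior good.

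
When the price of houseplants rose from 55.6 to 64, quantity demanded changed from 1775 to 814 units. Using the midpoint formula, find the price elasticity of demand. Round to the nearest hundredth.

%Δq = (814 − 1775)/[(1775 + 814)/2] = -961/1294.5 ≈ -0.7424.
%Δp = (64 − 55.6)/[(55.6 + 64)/2] = 8.4/59.8 ≈ 0.1405.
Arc elasticity E = %Δq/%Δp ≈ -0.7424/0.1405 ≈ -5.28.
|E| > 1: demand is elastic over this range.

-5.28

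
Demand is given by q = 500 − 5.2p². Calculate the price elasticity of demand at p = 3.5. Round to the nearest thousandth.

-0.292

At p = 3.5, q = 436.3.
dq/dp = −2·5.2·p = −36.4.
Point elasticity E = (dq/dp)·(p/q) = -36.4 × 3.5/436.3 ≈ -0.292.
|E| < 1, so demand is inelastic at this price.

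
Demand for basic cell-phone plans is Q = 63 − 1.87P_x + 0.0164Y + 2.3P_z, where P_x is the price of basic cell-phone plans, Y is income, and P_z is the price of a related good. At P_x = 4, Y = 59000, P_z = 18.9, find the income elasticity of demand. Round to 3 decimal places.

0.907

First evaluate Q: 63 − 1.87(4) + 0.0164(59000) + 2.3(18.9) = 63 − 7.48 + 967.6 + 43.47 = 1066.59.
∂Q/∂Y = +0.0164, so E_I = 0.0164·(59000/1066.59) ≈ 0.907.
E_I ∈ (0,1): normal good (necessity).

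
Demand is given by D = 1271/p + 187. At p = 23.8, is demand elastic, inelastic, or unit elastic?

At p = 23.8, D = 240.4034.
dD/dp = −1271/p² = −2.2438.
Point elasticity E = (dD/dp)·(p/D) = -2.2438 × 23.8/240.4034 ≈ -0.222.
|E| ≈ 0.222 < 1, so demand is inelastic.

inelastic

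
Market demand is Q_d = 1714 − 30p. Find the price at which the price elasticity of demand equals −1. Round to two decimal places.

28.57

For linear demand Q_d = a − bp, E = −bp/(a − bp). |E| = 1 ⇒ bp = a − bp ⇒ p = a/(2b).
p = 1714/(2·30) ≈ 28.57.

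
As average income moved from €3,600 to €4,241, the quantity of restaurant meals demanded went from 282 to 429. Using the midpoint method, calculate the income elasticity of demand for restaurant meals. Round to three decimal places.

%ΔQ = (429 − 282)/[(282+429)/2] = 147/355.5 ≈ 0.4135.
%ΔI = (4,241 − 3,600)/[(3,600+4,241)/2] = 641/3920.5 ≈ 0.1635.
E_I = %ΔQ/%ΔI ≈ 2.529.
E_I > 1: normal good (luxury).

2.529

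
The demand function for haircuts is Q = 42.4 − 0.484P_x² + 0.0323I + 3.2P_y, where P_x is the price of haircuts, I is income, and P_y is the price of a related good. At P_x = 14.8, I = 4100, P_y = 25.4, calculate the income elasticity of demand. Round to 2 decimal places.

0.88

Q = 42.4 − 0.484(14.8)² + 0.0323(4100) + 3.2(25.4) = 42.4 − 106.0154 + 132.43 + 81.28 = 150.0946.
∂Q/∂I = +0.0323, so E_I = 0.0323·(4100/150.0946) ≈ 0.88.
E_I ∈ (0,1): normal good (necessity).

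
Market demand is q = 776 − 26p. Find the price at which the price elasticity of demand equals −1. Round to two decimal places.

14.92

For linear demand q = a − bp, E = −bp/(a − bp). |E| = 1 ⇒ bp = a − bp ⇒ p = a/(2b).
p = 776/(2·26) ≈ 14.92.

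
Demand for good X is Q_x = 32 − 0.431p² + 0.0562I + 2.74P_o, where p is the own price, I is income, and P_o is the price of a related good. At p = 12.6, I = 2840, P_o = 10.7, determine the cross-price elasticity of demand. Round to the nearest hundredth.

Q_x = 32 − 0.431(12.6)² + 0.0562(2840) + 2.74(10.7) = 32 − 68.4256 + 159.608 + 29.318 = 152.5004.
∂Q_x/∂P_o = +2.74, so E_xy = 2.74·(10.7/152.5004) ≈ 0.19.
E_xy > 0: the goods are substitutes.

0.19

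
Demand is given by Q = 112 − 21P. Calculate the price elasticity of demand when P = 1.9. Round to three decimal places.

At P = 1.9, Q = 72.1.
dQ/dP = −21.
Point elasticity E = (dQ/dP)·(P/Q) = -21 × 1.9/72.1 ≈ -0.553.
|E| < 1, so demand is inelastic at this price.

-0.553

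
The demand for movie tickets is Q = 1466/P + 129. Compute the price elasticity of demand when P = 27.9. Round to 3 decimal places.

-0.289

At P = 27.9, Q = 181.5448.
dQ/dP = −1466/P² = −1.8833.
Point elasticity E = (dQ/dP)·(P/Q) = -1.8833 × 27.9/181.5448 ≈ -0.289.
|E| < 1, so demand is inelastic at this price.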